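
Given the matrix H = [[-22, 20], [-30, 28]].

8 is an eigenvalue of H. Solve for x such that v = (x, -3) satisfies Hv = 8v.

-2

We need (H - 8I)v = 0.
H - 8I = [[-30, 20], [-30, 20]].
Row 1: (-30)·x + (20)·-3 = 0
Row 2: (-30)·x + (20)·-3 = 0
Solving gives x = -2.
Check: H·(-2, -3) = (-16, -24) = 8·(-2, -3).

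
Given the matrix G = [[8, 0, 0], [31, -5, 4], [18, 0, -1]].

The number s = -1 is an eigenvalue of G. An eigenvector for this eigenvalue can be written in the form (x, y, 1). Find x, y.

0, 1

We need (G + 1I)v = 0.
G + 1I = [[9, 0, 0], [31, -4, 4], [18, 0, 0]].
Row 1: (9)·x + (0)·y + (0)·1 = 0
Row 2: (31)·x + (-4)·y + (4)·1 = 0
Row 3: (18)·x + (0)·y + (0)·1 = 0
Solving gives x = 0, y = 1.
Check: G·(0, 1, 1) = (0, -1, -1) = -1·(0, 1, 1).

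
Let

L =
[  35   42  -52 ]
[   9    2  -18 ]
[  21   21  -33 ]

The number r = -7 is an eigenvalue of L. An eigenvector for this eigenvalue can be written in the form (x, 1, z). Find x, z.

We need (L + 7I)v = 0.
L + 7I = [[42, 42, -52], [9, 9, -18], [21, 21, -26]].
Row 1: (42)·x + (42)·1 + (-52)·z = 0
Row 2: (9)·x + (9)·1 + (-18)·z = 0
Row 3: (21)·x + (21)·1 + (-26)·z = 0
Solving gives x = -1, z = 0.
Check: L·(-1, 1, 0) = (7, -7, 0) = -7·(-1, 1, 0).

-1, 0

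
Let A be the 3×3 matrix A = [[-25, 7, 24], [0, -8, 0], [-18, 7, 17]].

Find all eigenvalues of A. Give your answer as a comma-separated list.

-8, -7, -1

The characteristic polynomial is p(μ) = det(μI - A).
Expanding the 3×3 determinant: p(μ) = μ^3 + 16μ^2 + 71μ + 56.
Try μ = -1: p(-1) = 0, so -1 is a root.
Factor out (μ + 1): p(μ) = (μ + 1)·(μ^2 + 15μ + 56).
The quadratic factors as (μ + 8)·(μ + 7).
Eigenvalues: -8, -7, -1.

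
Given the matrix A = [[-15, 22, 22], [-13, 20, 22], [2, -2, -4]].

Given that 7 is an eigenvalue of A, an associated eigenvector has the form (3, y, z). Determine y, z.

We need (A - 7I)v = 0.
A - 7I = [[-22, 22, 22], [-13, 13, 22], [2, -2, -11]].
Row 1: (-22)·3 + (22)·y + (22)·z = 0
Row 2: (-13)·3 + (13)·y + (22)·z = 0
Row 3: (2)·3 + (-2)·y + (-11)·z = 0
Solving gives y = 3, z = 0.
Check: A·(3, 3, 0) = (21, 21, 0) = 7·(3, 3, 0).

3, 0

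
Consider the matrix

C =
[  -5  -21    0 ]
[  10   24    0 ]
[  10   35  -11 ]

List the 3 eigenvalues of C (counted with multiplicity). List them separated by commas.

Set up det(λI - C) = 0.
Expanding the 3×3 determinant: p(λ) = λ^3 - 8λ^2 - 119λ + 990.
Since p(-11) = 0, λ = -11 is a root.
Factor out (λ + 11): p(λ) = (λ + 11)·(λ^2 - 19λ + 90).
The quadratic factors as (λ - 9)·(λ - 10).
Eigenvalues: -11, 9, 10.

-11, 9, 10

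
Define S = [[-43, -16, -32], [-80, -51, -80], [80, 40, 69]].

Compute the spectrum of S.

-11, -11, -3

Compute the characteristic polynomial p(s) = det(sI - S).
Expanding the 3×3 determinant: p(s) = s^3 + 25s^2 + 187s + 363.
Since p(-3) = 0, s = -3 is a root.
Factor out (s + 3): p(s) = (s + 3)·(s^2 + 22s + 121).
The quadratic factor is (s + 11)^2.
Eigenvalues: -11, -11, -3.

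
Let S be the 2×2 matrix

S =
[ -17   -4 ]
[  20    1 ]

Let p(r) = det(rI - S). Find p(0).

p(0) = det(0·I − S) = det(−S) = (−1)^2·det(S).
det(S) = 63, so p(0) = 63.

63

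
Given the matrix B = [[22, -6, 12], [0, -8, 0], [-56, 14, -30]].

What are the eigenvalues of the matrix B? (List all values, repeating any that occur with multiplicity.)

-8, -6, -2

Set up det(tI - B) = 0.
Expanding the 3×3 determinant: p(t) = t^3 + 16t^2 + 76t + 96.
Since p(-6) = 0, t = -6 is a root.
Dividing by (t + 6) leaves t^2 + 10t + 16.
The quadratic factors as (t + 8)·(t + 2).
Eigenvalues: -8, -6, -2.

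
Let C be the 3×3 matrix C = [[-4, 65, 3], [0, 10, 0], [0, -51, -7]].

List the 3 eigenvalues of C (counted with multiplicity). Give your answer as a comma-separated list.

Compute the characteristic polynomial p(μ) = det(μI - C).
Cofactor expansion gives p(μ) = μ^3 + μ^2 - 82μ - 280.
Rational-root test: μ = -7 gives p(-7) = 0.
Factor out (μ + 7): p(μ) = (μ + 7)·(μ^2 - 6μ - 40).
The quadratic factors as (μ + 4)·(μ - 10).
Eigenvalues: -7, -4, 10.

-7, -4, 10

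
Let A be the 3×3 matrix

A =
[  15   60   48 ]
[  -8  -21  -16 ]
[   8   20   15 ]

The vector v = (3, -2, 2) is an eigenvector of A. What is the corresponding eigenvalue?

7

Compute Av: A·(3, -2, 2) = (21, -14, 14).
Since Av = λv, compare component 1: 21 = λ·3, so λ = 7.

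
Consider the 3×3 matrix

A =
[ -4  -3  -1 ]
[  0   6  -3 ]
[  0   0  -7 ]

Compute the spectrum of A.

A is upper triangular, so its eigenvalues are the diagonal entries.
Diagonal: -4, 6, -7.

-7, -4, 6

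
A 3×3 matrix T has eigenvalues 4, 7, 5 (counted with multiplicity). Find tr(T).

16

trace(T) is the sum of the eigenvalues: (4) + (7) + (5) = 16.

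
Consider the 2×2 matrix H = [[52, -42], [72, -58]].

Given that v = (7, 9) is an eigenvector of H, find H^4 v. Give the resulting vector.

(112, 144)

First find the eigenvalue: Hv = (-14, -18) = -2·(7, 9), so λ = -2.
Then H^4 v = λ^4·v = (-2)^4·(7, 9) = 16·(7, 9) = (112, 144).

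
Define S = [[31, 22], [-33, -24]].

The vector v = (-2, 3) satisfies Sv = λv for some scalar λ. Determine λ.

Compute Sv: S·(-2, 3) = (4, -6).
Since Sv = λv, compare component 1: 4 = λ·-2, so λ = -2.

-2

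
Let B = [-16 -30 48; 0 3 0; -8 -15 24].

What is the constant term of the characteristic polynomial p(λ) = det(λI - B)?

0

p(0) = det(0·I − B) = det(−B) = (−1)^3·det(B).
det(B) = 0, so p(0) = 0.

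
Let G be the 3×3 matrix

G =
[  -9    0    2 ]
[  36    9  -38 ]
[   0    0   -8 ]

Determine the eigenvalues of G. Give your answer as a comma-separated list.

-9, -8, 9

The characteristic polynomial is p(r) = det(rI - G).
Expanding the 3×3 determinant: p(r) = r^3 + 8r^2 - 81r - 648.
Since p(-8) = 0, r = -8 is a root.
Factor out (r + 8): p(r) = (r + 8)·(r^2 - 81).
The quadratic factors as (r + 9)·(r - 9).
Eigenvalues: -9, -8, 9.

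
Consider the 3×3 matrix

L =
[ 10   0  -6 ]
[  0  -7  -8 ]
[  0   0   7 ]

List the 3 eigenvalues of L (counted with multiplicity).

L is upper triangular, so its eigenvalues are the diagonal entries.
Diagonal: 10, -7, 7.

-7, 7, 10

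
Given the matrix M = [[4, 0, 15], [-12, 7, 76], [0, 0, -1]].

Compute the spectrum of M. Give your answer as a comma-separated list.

-1, 4, 7

The characteristic polynomial is p(t) = det(tI - M).
Cofactor expansion gives p(t) = t^3 - 10t^2 + 17t + 28.
Rational-root test: t = -1 gives p(-1) = 0.
Dividing by (t + 1) leaves t^2 - 11t + 28.
The quadratic factors as (t - 4)·(t - 7).
Eigenvalues: -1, 4, 7.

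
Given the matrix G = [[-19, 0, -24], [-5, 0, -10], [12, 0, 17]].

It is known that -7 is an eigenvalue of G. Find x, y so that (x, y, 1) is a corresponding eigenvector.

-2, 0

We need (G + 7I)v = 0.
G + 7I = [[-12, 0, -24], [-5, 7, -10], [12, 0, 24]].
Row 1: (-12)·x + (0)·y + (-24)·1 = 0
Row 2: (-5)·x + (7)·y + (-10)·1 = 0
Row 3: (12)·x + (0)·y + (24)·1 = 0
Solving gives x = -2, y = 0.
Check: G·(-2, 0, 1) = (14, 0, -7) = -7·(-2, 0, 1).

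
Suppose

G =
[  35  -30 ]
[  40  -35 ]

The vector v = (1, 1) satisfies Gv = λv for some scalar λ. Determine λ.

5

Compute Gv: G·(1, 1) = (5, 5).
Since Gv = λv, compare component 1: 5 = λ·1, so λ = 5.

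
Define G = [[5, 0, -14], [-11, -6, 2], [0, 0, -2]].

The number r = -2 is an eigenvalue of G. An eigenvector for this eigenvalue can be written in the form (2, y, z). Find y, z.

-5, 1

We need (G + 2I)v = 0.
G + 2I = [[7, 0, -14], [-11, -4, 2], [0, 0, 0]].
Row 1: (7)·2 + (0)·y + (-14)·z = 0
Row 2: (-11)·2 + (-4)·y + (2)·z = 0
Row 3: (0)·2 + (0)·y + (0)·z = 0
Solving gives y = -5, z = 1.
Check: G·(2, -5, 1) = (-4, 10, -2) = -2·(2, -5, 1).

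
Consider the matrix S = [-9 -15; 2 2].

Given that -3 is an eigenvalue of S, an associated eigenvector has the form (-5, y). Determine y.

We need (S + 3I)v = 0.
S + 3I = [[-6, -15], [2, 5]].
Row 1: (-6)·-5 + (-15)·y = 0
Row 2: (2)·-5 + (5)·y = 0
Solving gives y = 2.
Check: S·(-5, 2) = (15, -6) = -3·(-5, 2).

2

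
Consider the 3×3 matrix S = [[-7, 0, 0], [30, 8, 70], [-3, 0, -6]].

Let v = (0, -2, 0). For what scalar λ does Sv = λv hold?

Compute Sv: S·(0, -2, 0) = (0, -16, 0).
Since Sv = λv, compare component 2: -16 = λ·-2, so λ = 8.

8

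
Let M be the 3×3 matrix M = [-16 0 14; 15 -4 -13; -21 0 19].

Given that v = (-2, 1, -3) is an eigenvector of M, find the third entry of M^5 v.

First find the eigenvalue: Mv = (-10, 5, -15) = 5·(-2, 1, -3), so λ = 5.
Then M^5 v = λ^5·v = 5^5·(-2, 1, -3) = 3125·(-2, 1, -3) = (-6250, 3125, -9375).

-9375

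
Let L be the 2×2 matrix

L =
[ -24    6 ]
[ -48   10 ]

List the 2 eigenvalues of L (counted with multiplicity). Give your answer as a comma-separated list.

-8, -6

det(L - λI) = (-24 - λ)(10 - λ) - (6)·(-48) = λ^2 + 14λ + 48.
This factors as (λ + 8)·(λ + 6) = 0.
Eigenvalues: -8, -6.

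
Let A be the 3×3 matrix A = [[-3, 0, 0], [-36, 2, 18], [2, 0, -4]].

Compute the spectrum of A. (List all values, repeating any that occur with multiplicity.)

-4, -3, 2

Set up det(lambda·I - A) = 0.
Expanding the 3×3 determinant: p(lambda) = lambda^3 + 5·lambda^2 - 2·lambda - 24.
Rational-root test: lambda = -4 gives p(-4) = 0.
Dividing by (lambda + 4) leaves lambda^2 + lambda - 6.
The quadratic factors as (lambda + 3)·(lambda - 2).
Eigenvalues: -4, -3, 2.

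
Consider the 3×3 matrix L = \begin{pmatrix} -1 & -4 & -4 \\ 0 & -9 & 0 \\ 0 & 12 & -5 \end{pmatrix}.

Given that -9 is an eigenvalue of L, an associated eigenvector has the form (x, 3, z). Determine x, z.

-3, -9

We need (L + 9I)v = 0.
L + 9I = [[8, -4, -4], [0, 0, 0], [0, 12, 4]].
Row 1: (8)·x + (-4)·3 + (-4)·z = 0
Row 2: (0)·x + (0)·3 + (0)·z = 0
Row 3: (0)·x + (12)·3 + (4)·z = 0
Solving gives x = -3, z = -9.
Check: L·(-3, 3, -9) = (27, -27, 81) = -9·(-3, 3, -9).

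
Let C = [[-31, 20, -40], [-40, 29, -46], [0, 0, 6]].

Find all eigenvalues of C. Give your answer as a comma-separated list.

The characteristic polynomial is p(r) = det(rI - C).
Cofactor expansion gives p(r) = r^3 - 4r^2 - 111r + 594.
Since p(6) = 0, r = 6 is a root.
Factor out (r - 6): p(r) = (r - 6)·(r^2 + 2r - 99).
The quadratic factors as (r + 11)·(r - 9).
Eigenvalues: -11, 6, 9.

-11, 6, 9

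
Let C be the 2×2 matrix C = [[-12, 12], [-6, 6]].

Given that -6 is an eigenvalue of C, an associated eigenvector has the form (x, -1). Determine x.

-2

We need (C + 6I)v = 0.
C + 6I = [[-6, 12], [-6, 12]].
Row 1: (-6)·x + (12)·-1 = 0
Row 2: (-6)·x + (12)·-1 = 0
Solving gives x = -2.
Check: C·(-2, -1) = (12, 6) = -6·(-2, -1).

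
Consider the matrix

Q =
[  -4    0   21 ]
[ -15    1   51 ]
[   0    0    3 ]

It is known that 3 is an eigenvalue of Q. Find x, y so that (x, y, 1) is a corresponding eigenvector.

3, 3

We need (Q - 3I)v = 0.
Q - 3I = [[-7, 0, 21], [-15, -2, 51], [0, 0, 0]].
Row 1: (-7)·x + (0)·y + (21)·1 = 0
Row 2: (-15)·x + (-2)·y + (51)·1 = 0
Row 3: (0)·x + (0)·y + (0)·1 = 0
Solving gives x = 3, y = 3.
Check: Q·(3, 3, 1) = (9, 9, 3) = 3·(3, 3, 1).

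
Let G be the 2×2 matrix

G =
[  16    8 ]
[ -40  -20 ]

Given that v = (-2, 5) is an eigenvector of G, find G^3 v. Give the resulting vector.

First find the eigenvalue: Gv = (8, -20) = -4·(-2, 5), so λ = -4.
Then G^3 v = λ^3·v = (-4)^3·(-2, 5) = -64·(-2, 5) = (128, -320).

(128, -320)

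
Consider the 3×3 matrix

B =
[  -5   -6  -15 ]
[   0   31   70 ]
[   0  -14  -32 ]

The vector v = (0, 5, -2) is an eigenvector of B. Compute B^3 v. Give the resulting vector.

First find the eigenvalue: Bv = (0, 15, -6) = 3·(0, 5, -2), so λ = 3.
Then B^3 v = λ^3·v = 3^3·(0, 5, -2) = 27·(0, 5, -2) = (0, 135, -54).

(0, 135, -54)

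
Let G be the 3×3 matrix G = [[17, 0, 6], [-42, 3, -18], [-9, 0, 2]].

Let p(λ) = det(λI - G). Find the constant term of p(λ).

p(λ) = λ^3 - 22λ^2 + 145λ - 264.
The constant term is -264.

-264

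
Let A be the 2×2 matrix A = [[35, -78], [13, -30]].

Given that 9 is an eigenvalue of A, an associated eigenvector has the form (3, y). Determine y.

We need (A - 9I)v = 0.
A - 9I = [[26, -78], [13, -39]].
Row 1: (26)·3 + (-78)·y = 0
Row 2: (13)·3 + (-39)·y = 0
Solving gives y = 1.
Check: A·(3, 1) = (27, 9) = 9·(3, 1).

1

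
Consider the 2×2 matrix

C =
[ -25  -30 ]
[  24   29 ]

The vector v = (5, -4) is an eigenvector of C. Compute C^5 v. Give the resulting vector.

First find the eigenvalue: Cv = (-5, 4) = -1·(5, -4), so λ = -1.
Then C^5 v = λ^5·v = (-1)^5·(5, -4) = -1·(5, -4) = (-5, 4).

(-5, 4)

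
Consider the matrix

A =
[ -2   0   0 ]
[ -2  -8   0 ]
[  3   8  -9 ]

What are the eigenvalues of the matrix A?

-9, -8, -2

A is lower triangular, so its eigenvalues are the diagonal entries.
Diagonal: -2, -8, -9.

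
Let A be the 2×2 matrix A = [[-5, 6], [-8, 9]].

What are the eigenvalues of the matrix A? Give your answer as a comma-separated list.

det(A - λI) = (-5 - λ)(9 - λ) - (6)·(-8) = λ^2 - 4λ + 3.
This factors as (λ - 1)·(λ - 3) = 0.
Eigenvalues: 1, 3.

1, 3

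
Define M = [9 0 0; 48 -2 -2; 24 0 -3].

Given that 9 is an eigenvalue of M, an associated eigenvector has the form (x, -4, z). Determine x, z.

We need (M - 9I)v = 0.
M - 9I = [[0, 0, 0], [48, -11, -2], [24, 0, -12]].
Row 1: (0)·x + (0)·-4 + (0)·z = 0
Row 2: (48)·x + (-11)·-4 + (-2)·z = 0
Row 3: (24)·x + (0)·-4 + (-12)·z = 0
Solving gives x = -1, z = -2.
Check: M·(-1, -4, -2) = (-9, -36, -18) = 9·(-1, -4, -2).

-1, -2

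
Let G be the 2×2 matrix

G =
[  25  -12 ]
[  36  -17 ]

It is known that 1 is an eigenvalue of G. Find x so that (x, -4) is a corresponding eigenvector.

We need (G - 1I)v = 0.
G - 1I = [[24, -12], [36, -18]].
Row 1: (24)·x + (-12)·-4 = 0
Row 2: (36)·x + (-18)·-4 = 0
Solving gives x = -2.
Check: G·(-2, -4) = (-2, -4) = 1·(-2, -4).

-2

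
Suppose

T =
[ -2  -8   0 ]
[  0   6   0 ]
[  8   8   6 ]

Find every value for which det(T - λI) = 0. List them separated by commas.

The characteristic polynomial is p(lambda) = det(lambda·I - T).
Expanding along the first row, p(lambda) = lambda^3 - 10·lambda^2 + 12·lambda + 72.
Rational-root test: lambda = 6 gives p(6) = 0.
Dividing by (lambda - 6) leaves lambda^2 - 4·lambda - 12.
The quadratic factors as (lambda + 2)·(lambda - 6).
Eigenvalues: -2, 6, 6.

-2, 6, 6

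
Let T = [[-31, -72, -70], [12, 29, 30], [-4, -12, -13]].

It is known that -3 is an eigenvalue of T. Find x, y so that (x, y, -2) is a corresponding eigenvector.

We need (T + 3I)v = 0.
T + 3I = [[-28, -72, -70], [12, 32, 30], [-4, -12, -10]].
Row 1: (-28)·x + (-72)·y + (-70)·-2 = 0
Row 2: (12)·x + (32)·y + (30)·-2 = 0
Row 3: (-4)·x + (-12)·y + (-10)·-2 = 0
Solving gives x = 5, y = 0.
Check: T·(5, 0, -2) = (-15, 0, 6) = -3·(5, 0, -2).

5, 0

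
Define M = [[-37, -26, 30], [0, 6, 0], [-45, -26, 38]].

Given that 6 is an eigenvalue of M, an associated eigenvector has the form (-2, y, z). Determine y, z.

We need (M - 6I)v = 0.
M - 6I = [[-43, -26, 30], [0, 0, 0], [-45, -26, 32]].
Row 1: (-43)·-2 + (-26)·y + (30)·z = 0
Row 2: (0)·-2 + (0)·y + (0)·z = 0
Row 3: (-45)·-2 + (-26)·y + (32)·z = 0
Solving gives y = 1, z = -2.
Check: M·(-2, 1, -2) = (-12, 6, -12) = 6·(-2, 1, -2).

1, -2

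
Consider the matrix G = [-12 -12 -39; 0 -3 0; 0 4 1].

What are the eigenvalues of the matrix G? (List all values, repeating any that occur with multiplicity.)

Compute the characteristic polynomial p(r) = det(rI - G).
Expanding the 3×3 determinant: p(r) = r^3 + 14r^2 + 21r - 36.
Rational-root test: r = -12 gives p(-12) = 0.
Dividing by (r + 12) leaves r^2 + 2r - 3.
The quadratic factors as (r + 3)·(r - 1).
Eigenvalues: -12, -3, 1.

-12, -3, 1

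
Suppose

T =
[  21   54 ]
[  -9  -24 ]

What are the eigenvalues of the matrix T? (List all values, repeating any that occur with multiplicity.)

-6, 3

det(T - sI) = (21 - s)(-24 - s) - (54)·(-9) = s^2 + 3s - 18.
This factors as (s + 6)·(s - 3) = 0.
Eigenvalues: -6, 3.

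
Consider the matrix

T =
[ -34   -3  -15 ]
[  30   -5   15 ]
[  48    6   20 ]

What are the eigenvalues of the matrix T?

The characteristic polynomial is p(μ) = det(μI - T).
Cofactor expansion gives p(μ) = μ^3 + 19μ^2 + 110μ + 200.
Try μ = -4: p(-4) = 0, so -4 is a root.
Factor out (μ + 4): p(μ) = (μ + 4)·(μ^2 + 15μ + 50).
The quadratic factors as (μ + 10)·(μ + 5).
Eigenvalues: -10, -5, -4.

-10, -5, -4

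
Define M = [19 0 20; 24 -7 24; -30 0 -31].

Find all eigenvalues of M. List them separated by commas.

The characteristic polynomial is p(s) = det(sI - M).
Expanding the 3×3 determinant: p(s) = s^3 + 19s^2 + 95s + 77.
Try s = -7: p(-7) = 0, so -7 is a root.
Dividing by (s + 7) leaves s^2 + 12s + 11.
The quadratic factors as (s + 11)·(s + 1).
Eigenvalues: -11, -7, -1.

-11, -7, -1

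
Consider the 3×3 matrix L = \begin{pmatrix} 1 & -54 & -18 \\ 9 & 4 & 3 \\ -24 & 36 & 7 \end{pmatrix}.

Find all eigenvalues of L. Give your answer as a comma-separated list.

-5, 7, 10

Set up det(lambda·I - L) = 0.
Expanding along the first row, p(lambda) = lambda^3 - 12·lambda^2 - 15·lambda + 350.
Rational-root test: lambda = 10 gives p(10) = 0.
Factor out (lambda - 10): p(lambda) = (lambda - 10)·(lambda^2 - 2·lambda - 35).
The quadratic factors as (lambda + 5)·(lambda - 7).
Eigenvalues: -5, 7, 10.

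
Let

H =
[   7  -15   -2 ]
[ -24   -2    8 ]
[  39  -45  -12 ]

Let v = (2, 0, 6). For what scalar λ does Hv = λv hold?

1

Compute Hv: H·(2, 0, 6) = (2, 0, 6).
Since Hv = λv, compare component 1: 2 = λ·2, so λ = 1.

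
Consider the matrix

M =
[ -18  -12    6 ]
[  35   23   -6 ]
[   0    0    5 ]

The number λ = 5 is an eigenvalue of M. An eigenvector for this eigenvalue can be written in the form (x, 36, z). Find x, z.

-18, 3

We need (M - 5I)v = 0.
M - 5I = [[-23, -12, 6], [35, 18, -6], [0, 0, 0]].
Row 1: (-23)·x + (-12)·36 + (6)·z = 0
Row 2: (35)·x + (18)·36 + (-6)·z = 0
Row 3: (0)·x + (0)·36 + (0)·z = 0
Solving gives x = -18, z = 3.
Check: M·(-18, 36, 3) = (-90, 180, 15) = 5·(-18, 36, 3).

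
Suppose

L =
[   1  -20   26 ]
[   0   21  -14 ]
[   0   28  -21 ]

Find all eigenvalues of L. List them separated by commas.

Compute the characteristic polynomial p(μ) = det(μI - L).
Expanding along the first row, p(μ) = μ^3 - μ^2 - 49μ + 49.
Rational-root test: μ = 1 gives p(1) = 0.
Dividing by (μ - 1) leaves μ^2 - 49.
The quadratic factors as (μ + 7)·(μ - 7).
Eigenvalues: -7, 1, 7.

-7, 1, 7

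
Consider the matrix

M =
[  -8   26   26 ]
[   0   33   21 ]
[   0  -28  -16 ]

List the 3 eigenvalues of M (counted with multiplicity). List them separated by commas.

-8, 5, 12

The characteristic polynomial is p(s) = det(sI - M).
Expanding the 3×3 determinant: p(s) = s^3 - 9s^2 - 76s + 480.
Rational-root test: s = 12 gives p(12) = 0.
Factor out (s - 12): p(s) = (s - 12)·(s^2 + 3s - 40).
The quadratic factors as (s + 8)·(s - 5).
Eigenvalues: -8, 5, 12.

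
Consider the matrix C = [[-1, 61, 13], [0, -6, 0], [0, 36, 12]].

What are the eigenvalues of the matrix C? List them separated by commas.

The characteristic polynomial is p(lambda) = det(lambda·I - C).
Cofactor expansion gives p(lambda) = lambda^3 - 5·lambda^2 - 78·lambda - 72.
Since p(-1) = 0, lambda = -1 is a root.
Factor out (lambda + 1): p(lambda) = (lambda + 1)·(lambda^2 - 6·lambda - 72).
The quadratic factors as (lambda + 6)·(lambda - 12).
Eigenvalues: -6, -1, 12.

-6, -1, 12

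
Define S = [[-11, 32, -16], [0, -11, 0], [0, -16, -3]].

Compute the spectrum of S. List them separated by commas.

Compute the characteristic polynomial p(t) = det(tI - S).
Expanding the 3×3 determinant: p(t) = t^3 + 25t^2 + 187t + 363.
Since p(-3) = 0, t = -3 is a root.
Dividing by (t + 3) leaves t^2 + 22t + 121.
The quadratic factor is (t + 11)^2.
Eigenvalues: -11, -11, -3.

-11, -11, -3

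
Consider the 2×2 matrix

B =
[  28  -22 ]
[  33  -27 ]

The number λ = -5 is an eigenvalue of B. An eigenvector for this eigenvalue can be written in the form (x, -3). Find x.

-2

We need (B + 5I)v = 0.
B + 5I = [[33, -22], [33, -22]].
Row 1: (33)·x + (-22)·-3 = 0
Row 2: (33)·x + (-22)·-3 = 0
Solving gives x = -2.
Check: B·(-2, -3) = (10, 15) = -5·(-2, -3).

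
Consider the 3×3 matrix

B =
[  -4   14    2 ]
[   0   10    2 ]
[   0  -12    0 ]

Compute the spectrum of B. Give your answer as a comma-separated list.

Compute the characteristic polynomial p(μ) = det(μI - B).
Expanding along the first row, p(μ) = μ^3 - 6μ^2 - 16μ + 96.
Rational-root test: μ = 4 gives p(4) = 0.
Dividing by (μ - 4) leaves μ^2 - 2μ - 24.
The quadratic factors as (μ + 4)·(μ - 6).
Eigenvalues: -4, 4, 6.

-4, 4, 6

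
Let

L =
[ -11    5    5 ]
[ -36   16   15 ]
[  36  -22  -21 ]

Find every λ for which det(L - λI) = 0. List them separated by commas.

-11, -6, 1

Compute the characteristic polynomial p(lambda) = det(lambda·I - L).
Cofactor expansion gives p(lambda) = lambda^3 + 16·lambda^2 + 49·lambda - 66.
Rational-root test: lambda = -6 gives p(-6) = 0.
Dividing by (lambda + 6) leaves lambda^2 + 10·lambda - 11.
The quadratic factors as (lambda + 11)·(lambda - 1).
Eigenvalues: -11, -6, 1.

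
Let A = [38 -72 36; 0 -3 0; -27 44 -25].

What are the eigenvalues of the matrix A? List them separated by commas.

Set up det(λI - A) = 0.
Expanding along the first row, p(λ) = λ^3 - 10λ^2 - 17λ + 66.
Since p(2) = 0, λ = 2 is a root.
Dividing by (λ - 2) leaves λ^2 - 8λ - 33.
The quadratic factors as (λ + 3)·(λ - 11).
Eigenvalues: -3, 2, 11.

-3, 2, 11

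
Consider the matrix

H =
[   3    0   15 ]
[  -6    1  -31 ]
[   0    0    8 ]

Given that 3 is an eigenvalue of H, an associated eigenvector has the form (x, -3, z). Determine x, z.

1, 0

We need (H - 3I)v = 0.
H - 3I = [[0, 0, 15], [-6, -2, -31], [0, 0, 5]].
Row 1: (0)·x + (0)·-3 + (15)·z = 0
Row 2: (-6)·x + (-2)·-3 + (-31)·z = 0
Row 3: (0)·x + (0)·-3 + (5)·z = 0
Solving gives x = 1, z = 0.
Check: H·(1, -3, 0) = (3, -9, 0) = 3·(1, -3, 0).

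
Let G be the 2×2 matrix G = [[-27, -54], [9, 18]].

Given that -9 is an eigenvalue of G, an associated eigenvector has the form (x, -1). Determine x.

We need (G + 9I)v = 0.
G + 9I = [[-18, -54], [9, 27]].
Row 1: (-18)·x + (-54)·-1 = 0
Row 2: (9)·x + (27)·-1 = 0
Solving gives x = 3.
Check: G·(3, -1) = (-27, 9) = -9·(3, -1).

3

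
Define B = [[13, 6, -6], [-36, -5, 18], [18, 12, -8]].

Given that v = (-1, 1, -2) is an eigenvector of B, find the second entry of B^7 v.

-78125

First find the eigenvalue: Bv = (5, -5, 10) = -5·(-1, 1, -2), so λ = -5.
Then B^7 v = λ^7·v = (-5)^7·(-1, 1, -2) = -78125·(-1, 1, -2) = (78125, -78125, 156250).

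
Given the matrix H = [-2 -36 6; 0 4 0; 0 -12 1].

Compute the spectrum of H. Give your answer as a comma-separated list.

Set up det(λI - H) = 0.
Expanding the 3×3 determinant: p(λ) = λ^3 - 3λ^2 - 6λ + 8.
Rational-root test: λ = 4 gives p(4) = 0.
Dividing by (λ - 4) leaves λ^2 + λ - 2.
The quadratic factors as (λ + 2)·(λ - 1).
Eigenvalues: -2, 1, 4.

-2, 1, 4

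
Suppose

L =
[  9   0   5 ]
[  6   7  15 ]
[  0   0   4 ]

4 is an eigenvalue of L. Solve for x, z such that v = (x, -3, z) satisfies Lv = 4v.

We need (L - 4I)v = 0.
L - 4I = [[5, 0, 5], [6, 3, 15], [0, 0, 0]].
Row 1: (5)·x + (0)·-3 + (5)·z = 0
Row 2: (6)·x + (3)·-3 + (15)·z = 0
Row 3: (0)·x + (0)·-3 + (0)·z = 0
Solving gives x = -1, z = 1.
Check: L·(-1, -3, 1) = (-4, -12, 4) = 4·(-1, -3, 1).

-1, 1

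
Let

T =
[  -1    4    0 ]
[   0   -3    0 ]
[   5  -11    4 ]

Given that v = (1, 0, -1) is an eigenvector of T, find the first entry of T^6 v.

1

First find the eigenvalue: Tv = (-1, 0, 1) = -1·(1, 0, -1), so λ = -1.
Then T^6 v = λ^6·v = (-1)^6·(1, 0, -1) = 1·(1, 0, -1) = (1, 0, -1).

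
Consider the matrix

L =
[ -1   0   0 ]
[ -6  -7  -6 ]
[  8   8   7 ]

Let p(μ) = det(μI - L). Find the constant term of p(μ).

-1

p(μ) = μ^3 + μ^2 - μ - 1.
The constant term is -1.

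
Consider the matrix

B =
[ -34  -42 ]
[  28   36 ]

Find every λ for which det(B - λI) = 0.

det(B - lambda·I) = (-34 - lambda)(36 - lambda) - (-42)·(28) = lambda^2 - 2·lambda - 48.
This factors as (lambda + 6)·(lambda - 8) = 0.
Eigenvalues: -6, 8.

-6, 8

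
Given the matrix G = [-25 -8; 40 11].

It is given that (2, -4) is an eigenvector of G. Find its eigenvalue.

Compute Gv: G·(2, -4) = (-18, 36).
Since Gv = λv, compare component 1: -18 = λ·2, so λ = -9.

-9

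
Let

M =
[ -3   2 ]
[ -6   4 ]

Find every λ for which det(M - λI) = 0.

0, 1

det(M - lambda·I) = (-3 - lambda)(4 - lambda) - (2)·(-6) = lambda^2 - lambda.
This factors as lambda·(lambda - 1) = 0.
Eigenvalues: 0, 1.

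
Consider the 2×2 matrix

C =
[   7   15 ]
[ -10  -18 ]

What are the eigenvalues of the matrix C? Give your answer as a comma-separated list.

-8, -3

det(C - tI) = (7 - t)(-18 - t) - (15)·(-10) = t^2 + 11t + 24.
This factors as (t + 8)·(t + 3) = 0.
Eigenvalues: -8, -3.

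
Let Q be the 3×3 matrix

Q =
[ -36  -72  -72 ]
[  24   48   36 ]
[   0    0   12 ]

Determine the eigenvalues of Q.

0, 12, 12

The characteristic polynomial is p(lambda) = det(lambda·I - Q).
Expanding the 3×3 determinant: p(lambda) = lambda^3 - 24·lambda^2 + 144·lambda.
Rational-root test: lambda = 0 gives p(0) = 0.
Factor out lambda: p(lambda) = lambda·(lambda^2 - 24·lambda + 144).
The quadratic factor is (lambda - 12)^2.
Eigenvalues: 0, 12, 12.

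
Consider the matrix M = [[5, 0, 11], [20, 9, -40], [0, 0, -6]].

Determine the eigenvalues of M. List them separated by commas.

Set up det(sI - M) = 0.
Expanding the 3×3 determinant: p(s) = s^3 - 8s^2 - 39s + 270.
Rational-root test: s = -6 gives p(-6) = 0.
Dividing by (s + 6) leaves s^2 - 14s + 45.
The quadratic factors as (s - 5)·(s - 9).
Eigenvalues: -6, 5, 9.

-6, 5, 9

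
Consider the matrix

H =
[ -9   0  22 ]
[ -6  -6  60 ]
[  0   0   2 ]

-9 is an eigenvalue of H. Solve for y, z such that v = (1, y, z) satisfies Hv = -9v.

2, 0

We need (H + 9I)v = 0.
H + 9I = [[0, 0, 22], [-6, 3, 60], [0, 0, 11]].
Row 1: (0)·1 + (0)·y + (22)·z = 0
Row 2: (-6)·1 + (3)·y + (60)·z = 0
Row 3: (0)·1 + (0)·y + (11)·z = 0
Solving gives y = 2, z = 0.
Check: H·(1, 2, 0) = (-9, -18, 0) = -9·(1, 2, 0).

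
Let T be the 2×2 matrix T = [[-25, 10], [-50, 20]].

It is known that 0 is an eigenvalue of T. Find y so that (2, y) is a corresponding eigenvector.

5

We need (T)v = 0.
T = [[-25, 10], [-50, 20]].
Row 1: (-25)·2 + (10)·y = 0
Row 2: (-50)·2 + (20)·y = 0
Solving gives y = 5.
Check: T·(2, 5) = (0, 0) = 0·(2, 5).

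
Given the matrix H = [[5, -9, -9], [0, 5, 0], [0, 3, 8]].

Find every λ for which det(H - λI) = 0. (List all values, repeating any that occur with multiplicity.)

Compute the characteristic polynomial p(μ) = det(μI - H).
Cofactor expansion gives p(μ) = μ^3 - 18μ^2 + 105μ - 200.
Try μ = 5: p(5) = 0, so 5 is a root.
Dividing by (μ - 5) leaves μ^2 - 13μ + 40.
The quadratic factors as (μ - 5)·(μ - 8).
Eigenvalues: 5, 5, 8.

5, 5, 8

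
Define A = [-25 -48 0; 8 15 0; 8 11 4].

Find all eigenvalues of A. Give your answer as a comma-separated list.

Compute the characteristic polynomial p(λ) = det(λI - A).
Cofactor expansion gives p(λ) = λ^3 + 6λ^2 - 31λ - 36.
Since p(4) = 0, λ = 4 is a root.
Dividing by (λ - 4) leaves λ^2 + 10λ + 9.
The quadratic factors as (λ + 9)·(λ + 1).
Eigenvalues: -9, -1, 4.

-9, -1, 4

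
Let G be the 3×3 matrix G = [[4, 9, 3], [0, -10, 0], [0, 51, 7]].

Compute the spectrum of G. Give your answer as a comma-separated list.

-10, 4, 7

The characteristic polynomial is p(s) = det(sI - G).
Cofactor expansion gives p(s) = s^3 - s^2 - 82s + 280.
Try s = 4: p(4) = 0, so 4 is a root.
Factor out (s - 4): p(s) = (s - 4)·(s^2 + 3s - 70).
The quadratic factors as (s + 10)·(s - 7).
Eigenvalues: -10, 4, 7.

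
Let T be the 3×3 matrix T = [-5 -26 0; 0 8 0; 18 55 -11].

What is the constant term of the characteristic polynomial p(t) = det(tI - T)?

-440

p(0) = det(0·I − T) = det(−T) = (−1)^3·det(T).
det(T) = 440, so p(0) = -440.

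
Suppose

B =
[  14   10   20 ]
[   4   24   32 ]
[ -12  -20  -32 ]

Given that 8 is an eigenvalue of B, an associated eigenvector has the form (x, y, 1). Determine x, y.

We need (B - 8I)v = 0.
B - 8I = [[6, 10, 20], [4, 16, 32], [-12, -20, -40]].
Row 1: (6)·x + (10)·y + (20)·1 = 0
Row 2: (4)·x + (16)·y + (32)·1 = 0
Row 3: (-12)·x + (-20)·y + (-40)·1 = 0
Solving gives x = 0, y = -2.
Check: B·(0, -2, 1) = (0, -16, 8) = 8·(0, -2, 1).

0, -2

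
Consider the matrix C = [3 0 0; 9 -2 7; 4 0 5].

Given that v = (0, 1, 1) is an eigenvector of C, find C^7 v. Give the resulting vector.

(0, 78125, 78125)

First find the eigenvalue: Cv = (0, 5, 5) = 5·(0, 1, 1), so λ = 5.
Then C^7 v = λ^7·v = 5^7·(0, 1, 1) = 78125·(0, 1, 1) = (0, 78125, 78125).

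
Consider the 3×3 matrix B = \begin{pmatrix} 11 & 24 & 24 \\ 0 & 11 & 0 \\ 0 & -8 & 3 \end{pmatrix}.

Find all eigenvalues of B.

3, 11, 11

The characteristic polynomial is p(t) = det(tI - B).
Cofactor expansion gives p(t) = t^3 - 25t^2 + 187t - 363.
Rational-root test: t = 11 gives p(11) = 0.
Factor out (t - 11): p(t) = (t - 11)·(t^2 - 14t + 33).
The quadratic factors as (t - 3)·(t - 11).
Eigenvalues: 3, 11, 11.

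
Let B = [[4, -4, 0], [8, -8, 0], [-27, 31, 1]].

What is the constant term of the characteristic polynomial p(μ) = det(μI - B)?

0

p(0) = det(0·I − B) = det(−B) = (−1)^3·det(B).
det(B) = 0, so p(0) = 0.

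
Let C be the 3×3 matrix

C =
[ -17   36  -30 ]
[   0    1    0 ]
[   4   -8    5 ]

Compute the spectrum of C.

-7, -5, 1

Compute the characteristic polynomial p(s) = det(sI - C).
Cofactor expansion gives p(s) = s^3 + 11s^2 + 23s - 35.
Try s = 1: p(1) = 0, so 1 is a root.
Dividing by (s - 1) leaves s^2 + 12s + 35.
The quadratic factors as (s + 7)·(s + 5).
Eigenvalues: -7, -5, 1.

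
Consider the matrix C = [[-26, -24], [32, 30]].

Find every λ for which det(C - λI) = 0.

-2, 6

det(C - lambda·I) = (-26 - lambda)(30 - lambda) - (-24)·(32) = lambda^2 - 4·lambda - 12.
This factors as (lambda + 2)·(lambda - 6) = 0.
Eigenvalues: -2, 6.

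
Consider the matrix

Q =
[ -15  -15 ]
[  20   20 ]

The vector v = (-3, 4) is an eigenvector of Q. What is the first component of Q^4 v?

-1875

First find the eigenvalue: Qv = (-15, 20) = 5·(-3, 4), so λ = 5.
Then Q^4 v = λ^4·v = 5^4·(-3, 4) = 625·(-3, 4) = (-1875, 2500).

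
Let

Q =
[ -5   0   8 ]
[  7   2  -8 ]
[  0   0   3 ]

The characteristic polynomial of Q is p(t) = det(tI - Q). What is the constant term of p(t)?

p(t) = t^3 - 19t + 30.
The constant term is 30.

30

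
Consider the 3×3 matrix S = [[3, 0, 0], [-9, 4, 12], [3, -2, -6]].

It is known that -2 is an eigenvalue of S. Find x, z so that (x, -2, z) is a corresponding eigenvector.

We need (S + 2I)v = 0.
S + 2I = [[5, 0, 0], [-9, 6, 12], [3, -2, -4]].
Row 1: (5)·x + (0)·-2 + (0)·z = 0
Row 2: (-9)·x + (6)·-2 + (12)·z = 0
Row 3: (3)·x + (-2)·-2 + (-4)·z = 0
Solving gives x = 0, z = 1.
Check: S·(0, -2, 1) = (0, 4, -2) = -2·(0, -2, 1).

0, 1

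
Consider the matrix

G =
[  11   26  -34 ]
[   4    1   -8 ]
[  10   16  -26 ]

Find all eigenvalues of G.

-6, -5, -3

The characteristic polynomial is p(t) = det(tI - G).
Expanding the 3×3 determinant: p(t) = t^3 + 14t^2 + 63t + 90.
Try t = -5: p(-5) = 0, so -5 is a root.
Factor out (t + 5): p(t) = (t + 5)·(t^2 + 9t + 18).
The quadratic factors as (t + 6)·(t + 3).
Eigenvalues: -6, -5, -3.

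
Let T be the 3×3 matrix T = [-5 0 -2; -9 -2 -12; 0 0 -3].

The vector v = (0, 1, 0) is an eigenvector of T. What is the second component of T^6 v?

First find the eigenvalue: Tv = (0, -2, 0) = -2·(0, 1, 0), so λ = -2.
Then T^6 v = λ^6·v = (-2)^6·(0, 1, 0) = 64·(0, 1, 0) = (0, 64, 0).

64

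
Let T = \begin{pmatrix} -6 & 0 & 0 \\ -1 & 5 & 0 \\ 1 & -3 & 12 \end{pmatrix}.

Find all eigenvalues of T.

-6, 5, 12

T is lower triangular, so its eigenvalues are the diagonal entries.
Diagonal: -6, 5, 12.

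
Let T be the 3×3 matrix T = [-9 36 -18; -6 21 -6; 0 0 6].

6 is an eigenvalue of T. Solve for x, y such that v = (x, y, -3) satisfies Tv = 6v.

We need (T - 6I)v = 0.
T - 6I = [[-15, 36, -18], [-6, 15, -6], [0, 0, 0]].
Row 1: (-15)·x + (36)·y + (-18)·-3 = 0
Row 2: (-6)·x + (15)·y + (-6)·-3 = 0
Row 3: (0)·x + (0)·y + (0)·-3 = 0
Solving gives x = 18, y = 6.
Check: T·(18, 6, -3) = (108, 36, -18) = 6·(18, 6, -3).

18, 6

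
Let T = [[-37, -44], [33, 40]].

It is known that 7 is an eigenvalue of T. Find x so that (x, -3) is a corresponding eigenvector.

3

We need (T - 7I)v = 0.
T - 7I = [[-44, -44], [33, 33]].
Row 1: (-44)·x + (-44)·-3 = 0
Row 2: (33)·x + (33)·-3 = 0
Solving gives x = 3.
Check: T·(3, -3) = (21, -21) = 7·(3, -3).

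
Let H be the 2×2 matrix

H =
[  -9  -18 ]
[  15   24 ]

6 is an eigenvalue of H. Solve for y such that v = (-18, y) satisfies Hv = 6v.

We need (H - 6I)v = 0.
H - 6I = [[-15, -18], [15, 18]].
Row 1: (-15)·-18 + (-18)·y = 0
Row 2: (15)·-18 + (18)·y = 0
Solving gives y = 15.
Check: H·(-18, 15) = (-108, 90) = 6·(-18, 15).

15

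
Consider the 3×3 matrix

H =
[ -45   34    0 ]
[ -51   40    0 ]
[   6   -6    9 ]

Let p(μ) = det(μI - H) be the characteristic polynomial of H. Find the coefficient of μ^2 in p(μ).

The coefficient of μ^2 of det(μI - H) is −trace(H).
trace(H) = (-45) + (40) + (9) = 4, so the coefficient is -4.

-4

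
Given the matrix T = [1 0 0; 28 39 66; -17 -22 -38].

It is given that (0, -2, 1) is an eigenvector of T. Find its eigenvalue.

Compute Tv: T·(0, -2, 1) = (0, -12, 6).
Since Tv = λv, compare component 2: -12 = λ·-2, so λ = 6.

6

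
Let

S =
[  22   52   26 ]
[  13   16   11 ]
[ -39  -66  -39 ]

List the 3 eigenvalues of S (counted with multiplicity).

-6, -4, 9

Set up det(tI - S) = 0.
Expanding the 3×3 determinant: p(t) = t^3 + t^2 - 66t - 216.
Try t = -6: p(-6) = 0, so -6 is a root.
Dividing by (t + 6) leaves t^2 - 5t - 36.
The quadratic factors as (t + 4)·(t - 9).
Eigenvalues: -6, -4, 9.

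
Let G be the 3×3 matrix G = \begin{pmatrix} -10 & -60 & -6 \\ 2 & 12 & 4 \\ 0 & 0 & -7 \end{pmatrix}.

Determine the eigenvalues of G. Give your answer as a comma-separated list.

-7, 0, 2

Compute the characteristic polynomial p(μ) = det(μI - G).
Cofactor expansion gives p(μ) = μ^3 + 5μ^2 - 14μ.
Rational-root test: μ = -7 gives p(-7) = 0.
Dividing by (μ + 7) leaves μ^2 - 2μ.
The quadratic factors as μ·(μ - 2).
Eigenvalues: -7, 0, 2.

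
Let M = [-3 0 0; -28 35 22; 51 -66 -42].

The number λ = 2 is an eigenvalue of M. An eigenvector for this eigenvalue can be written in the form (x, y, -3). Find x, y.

We need (M - 2I)v = 0.
M - 2I = [[-5, 0, 0], [-28, 33, 22], [51, -66, -44]].
Row 1: (-5)·x + (0)·y + (0)·-3 = 0
Row 2: (-28)·x + (33)·y + (22)·-3 = 0
Row 3: (51)·x + (-66)·y + (-44)·-3 = 0
Solving gives x = 0, y = 2.
Check: M·(0, 2, -3) = (0, 4, -6) = 2·(0, 2, -3).

0, 2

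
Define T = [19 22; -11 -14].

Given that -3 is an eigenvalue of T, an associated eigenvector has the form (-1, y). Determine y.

We need (T + 3I)v = 0.
T + 3I = [[22, 22], [-11, -11]].
Row 1: (22)·-1 + (22)·y = 0
Row 2: (-11)·-1 + (-11)·y = 0
Solving gives y = 1.
Check: T·(-1, 1) = (3, -3) = -3·(-1, 1).

1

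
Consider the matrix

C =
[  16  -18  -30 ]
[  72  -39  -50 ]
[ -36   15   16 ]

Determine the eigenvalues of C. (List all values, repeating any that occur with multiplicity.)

Compute the characteristic polynomial p(λ) = det(λI - C).
Expanding the 3×3 determinant: p(λ) = λ^3 + 7λ^2 - 26λ - 72.
Rational-root test: λ = -9 gives p(-9) = 0.
Factor out (λ + 9): p(λ) = (λ + 9)·(λ^2 - 2λ - 8).
The quadratic factors as (λ + 2)·(λ - 4).
Eigenvalues: -9, -2, 4.

-9, -2, 4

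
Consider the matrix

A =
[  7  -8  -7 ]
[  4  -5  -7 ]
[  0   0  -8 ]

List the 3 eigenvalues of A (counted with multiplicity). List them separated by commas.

The characteristic polynomial is p(r) = det(rI - A).
Cofactor expansion gives p(r) = r^3 + 6r^2 - 19r - 24.
Try r = -8: p(-8) = 0, so -8 is a root.
Dividing by (r + 8) leaves r^2 - 2r - 3.
The quadratic factors as (r + 1)·(r - 3).
Eigenvalues: -8, -1, 3.

-8, -1, 3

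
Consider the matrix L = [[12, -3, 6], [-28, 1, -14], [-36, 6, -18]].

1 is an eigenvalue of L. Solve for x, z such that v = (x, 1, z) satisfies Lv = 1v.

-3, 6

We need (L - 1I)v = 0.
L - 1I = [[11, -3, 6], [-28, 0, -14], [-36, 6, -19]].
Row 1: (11)·x + (-3)·1 + (6)·z = 0
Row 2: (-28)·x + (0)·1 + (-14)·z = 0
Row 3: (-36)·x + (6)·1 + (-19)·z = 0
Solving gives x = -3, z = 6.
Check: L·(-3, 1, 6) = (-3, 1, 6) = 1·(-3, 1, 6).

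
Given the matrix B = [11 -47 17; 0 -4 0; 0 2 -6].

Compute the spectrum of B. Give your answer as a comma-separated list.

Compute the characteristic polynomial p(r) = det(rI - B).
Expanding the 3×3 determinant: p(r) = r^3 - r^2 - 86r - 264.
Rational-root test: r = -4 gives p(-4) = 0.
Dividing by (r + 4) leaves r^2 - 5r - 66.
The quadratic factors as (r + 6)·(r - 11).
Eigenvalues: -6, -4, 11.

-6, -4, 11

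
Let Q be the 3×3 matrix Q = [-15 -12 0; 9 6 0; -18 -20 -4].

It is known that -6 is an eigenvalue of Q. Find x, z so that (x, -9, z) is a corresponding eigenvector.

12, 18

We need (Q + 6I)v = 0.
Q + 6I = [[-9, -12, 0], [9, 12, 0], [-18, -20, 2]].
Row 1: (-9)·x + (-12)·-9 + (0)·z = 0
Row 2: (9)·x + (12)·-9 + (0)·z = 0
Row 3: (-18)·x + (-20)·-9 + (2)·z = 0
Solving gives x = 12, z = 18.
Check: Q·(12, -9, 18) = (-72, 54, -108) = -6·(12, -9, 18).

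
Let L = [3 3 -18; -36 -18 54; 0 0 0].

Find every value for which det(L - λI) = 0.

The characteristic polynomial is p(λ) = det(λI - L).
Expanding along the first row, p(λ) = λ^3 + 15λ^2 + 54λ.
Try λ = 0: p(0) = 0, so 0 is a root.
Dividing by λ leaves λ^2 + 15λ + 54.
The quadratic factors as (λ + 9)·(λ + 6).
Eigenvalues: -9, -6, 0.

-9, -6, 0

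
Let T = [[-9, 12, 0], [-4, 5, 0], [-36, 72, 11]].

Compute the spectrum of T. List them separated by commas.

The characteristic polynomial is p(λ) = det(λI - T).
Expanding along the first row, p(λ) = λ^3 - 7λ^2 - 41λ - 33.
Try λ = -1: p(-1) = 0, so -1 is a root.
Dividing by (λ + 1) leaves λ^2 - 8λ - 33.
The quadratic factors as (λ + 3)·(λ - 11).
Eigenvalues: -3, -1, 11.

-3, -1, 11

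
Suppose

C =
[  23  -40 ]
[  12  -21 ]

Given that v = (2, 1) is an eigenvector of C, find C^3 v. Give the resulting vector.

First find the eigenvalue: Cv = (6, 3) = 3·(2, 1), so λ = 3.
Then C^3 v = λ^3·v = 3^3·(2, 1) = 27·(2, 1) = (54, 27).

(54, 27)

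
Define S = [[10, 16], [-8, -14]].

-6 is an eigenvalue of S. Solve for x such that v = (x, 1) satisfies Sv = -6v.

-1

We need (S + 6I)v = 0.
S + 6I = [[16, 16], [-8, -8]].
Row 1: (16)·x + (16)·1 = 0
Row 2: (-8)·x + (-8)·1 = 0
Solving gives x = -1.
Check: S·(-1, 1) = (6, -6) = -6·(-1, 1).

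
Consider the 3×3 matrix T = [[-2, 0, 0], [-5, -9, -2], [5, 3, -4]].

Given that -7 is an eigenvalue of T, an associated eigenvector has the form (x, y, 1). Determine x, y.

0, -1

We need (T + 7I)v = 0.
T + 7I = [[5, 0, 0], [-5, -2, -2], [5, 3, 3]].
Row 1: (5)·x + (0)·y + (0)·1 = 0
Row 2: (-5)·x + (-2)·y + (-2)·1 = 0
Row 3: (5)·x + (3)·y + (3)·1 = 0
Solving gives x = 0, y = -1.
Check: T·(0, -1, 1) = (0, 7, -7) = -7·(0, -1, 1).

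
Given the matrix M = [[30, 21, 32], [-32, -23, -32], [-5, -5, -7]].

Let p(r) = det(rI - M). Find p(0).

p(0) = det(0·I − M) = det(−M) = (−1)^3·det(M).
det(M) = 126, so p(0) = -126.

-126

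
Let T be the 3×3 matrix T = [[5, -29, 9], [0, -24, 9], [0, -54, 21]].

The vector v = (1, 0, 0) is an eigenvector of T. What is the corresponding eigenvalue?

5

Compute Tv: T·(1, 0, 0) = (5, 0, 0).
Since Tv = λv, compare component 1: 5 = λ·1, so λ = 5.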